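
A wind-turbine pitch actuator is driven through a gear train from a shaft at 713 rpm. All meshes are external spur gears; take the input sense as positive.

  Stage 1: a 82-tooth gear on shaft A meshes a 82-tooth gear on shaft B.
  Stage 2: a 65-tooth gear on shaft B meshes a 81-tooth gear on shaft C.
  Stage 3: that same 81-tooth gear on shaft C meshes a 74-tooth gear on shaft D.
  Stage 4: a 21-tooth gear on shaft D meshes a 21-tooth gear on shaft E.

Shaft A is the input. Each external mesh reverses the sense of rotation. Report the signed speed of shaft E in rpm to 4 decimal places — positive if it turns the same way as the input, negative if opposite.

Stage 1 [82T→82T]: ω = 713.0000×82/82 = 713.0000 rpm, dir flips to −; running = −713.0000
Stage 2 [65T→81T]: ω = 713.0000×65/81 = 572.1605 rpm, dir flips to +; running = +572.1605
Stage 3 [81T→74T]: ω = 572.1605×81/74 = 626.2838 rpm, dir flips to −; running = −626.2838
Stage 4 [21T→21T]: ω = 626.2838×21/21 = 626.2838 rpm, dir flips to +; running = +626.2838

+626.2838 rpm (same as input, |ω| = 626.2838 rpm)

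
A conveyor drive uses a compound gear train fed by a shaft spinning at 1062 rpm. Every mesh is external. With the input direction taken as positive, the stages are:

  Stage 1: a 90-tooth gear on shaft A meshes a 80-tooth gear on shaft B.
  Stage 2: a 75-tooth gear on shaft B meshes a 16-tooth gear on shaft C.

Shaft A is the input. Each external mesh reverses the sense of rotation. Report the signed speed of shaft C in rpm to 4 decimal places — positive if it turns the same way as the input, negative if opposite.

+5600.3906 rpm (same as input, |ω| = 5600.3906 rpm)

Stage 1 [90T→80T]: ω = 1062.0000×90/80 = 1194.7500 rpm, dir flips to −; running = −1194.7500
Stage 2 [75T→16T]: ω = 1194.7500×75/16 = 5600.3906 rpm, dir flips to +; running = +5600.3906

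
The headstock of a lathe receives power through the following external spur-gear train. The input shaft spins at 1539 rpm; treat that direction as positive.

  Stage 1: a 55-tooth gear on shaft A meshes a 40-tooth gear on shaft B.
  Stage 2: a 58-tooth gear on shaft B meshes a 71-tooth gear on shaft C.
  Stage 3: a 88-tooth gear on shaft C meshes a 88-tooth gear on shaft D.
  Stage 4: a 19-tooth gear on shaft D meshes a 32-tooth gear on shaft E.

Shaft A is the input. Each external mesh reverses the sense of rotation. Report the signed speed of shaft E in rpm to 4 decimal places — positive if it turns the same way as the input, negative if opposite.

+1026.3951 rpm (same as input, |ω| = 1026.3951 rpm)

Stage 1 [55T→40T]: ω = 1539.0000×55/40 = 2116.1250 rpm, dir flips to −; running = −2116.1250
Stage 2 [58T→71T]: ω = 2116.1250×58/71 = 1728.6655 rpm, dir flips to +; running = +1728.6655
Stage 3 [88T→88T]: ω = 1728.6655×88/88 = 1728.6655 rpm, dir flips to −; running = −1728.6655
Stage 4 [19T→32T]: ω = 1728.6655×19/32 = 1026.3951 rpm, dir flips to +; running = +1026.3951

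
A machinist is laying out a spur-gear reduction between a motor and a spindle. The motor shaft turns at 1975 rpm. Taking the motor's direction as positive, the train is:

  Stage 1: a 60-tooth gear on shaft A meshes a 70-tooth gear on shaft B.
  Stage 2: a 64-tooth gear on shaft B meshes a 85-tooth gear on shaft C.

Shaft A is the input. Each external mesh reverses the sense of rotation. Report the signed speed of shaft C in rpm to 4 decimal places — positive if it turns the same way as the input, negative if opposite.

+1274.6218 rpm (same as input, |ω| = 1274.6218 rpm)

Stage 1 [60T→70T]: ω = 1975.0000×60/70 = 1692.8571 rpm, dir flips to −; running = −1692.8571
Stage 2 [64T→85T]: ω = 1692.8571×64/85 = 1274.6218 rpm, dir flips to +; running = +1274.6218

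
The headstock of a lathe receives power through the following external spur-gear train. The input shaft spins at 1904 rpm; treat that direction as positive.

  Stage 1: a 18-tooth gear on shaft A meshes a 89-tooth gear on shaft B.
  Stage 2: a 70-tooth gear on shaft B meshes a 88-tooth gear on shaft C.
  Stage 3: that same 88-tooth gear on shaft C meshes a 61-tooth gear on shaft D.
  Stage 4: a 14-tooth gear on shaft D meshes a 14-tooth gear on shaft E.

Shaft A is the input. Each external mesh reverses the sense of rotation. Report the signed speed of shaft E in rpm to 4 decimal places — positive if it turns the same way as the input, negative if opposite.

+441.8935 rpm (same as input, |ω| = 441.8935 rpm)

Stage 1 [18T→89T]: ω = 1904.0000×18/89 = 385.0787 rpm, dir flips to −; running = −385.0787
Stage 2 [70T→88T]: ω = 385.0787×70/88 = 306.3126 rpm, dir flips to +; running = +306.3126
Stage 3 [88T→61T]: ω = 306.3126×88/61 = 441.8935 rpm, dir flips to −; running = −441.8935
Stage 4 [14T→14T]: ω = 441.8935×14/14 = 441.8935 rpm, dir flips to +; running = +441.8935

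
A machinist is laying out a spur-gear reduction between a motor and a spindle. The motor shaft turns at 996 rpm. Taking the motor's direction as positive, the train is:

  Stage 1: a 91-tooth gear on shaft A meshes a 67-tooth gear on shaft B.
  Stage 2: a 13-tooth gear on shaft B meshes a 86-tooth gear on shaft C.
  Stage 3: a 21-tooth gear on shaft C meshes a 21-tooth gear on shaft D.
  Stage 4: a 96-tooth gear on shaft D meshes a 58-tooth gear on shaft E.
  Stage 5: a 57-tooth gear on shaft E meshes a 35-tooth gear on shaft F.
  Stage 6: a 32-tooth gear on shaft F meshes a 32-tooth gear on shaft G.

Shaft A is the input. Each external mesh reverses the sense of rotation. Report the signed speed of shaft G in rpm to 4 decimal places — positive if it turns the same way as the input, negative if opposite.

+551.2148 rpm (same as input, |ω| = 551.2148 rpm)

Stage 1 [91T→67T]: ω = 996.0000×91/67 = 1352.7761 rpm, dir flips to −; running = −1352.7761
Stage 2 [13T→86T]: ω = 1352.7761×13/86 = 204.4894 rpm, dir flips to +; running = +204.4894
Stage 3 [21T→21T]: ω = 204.4894×21/21 = 204.4894 rpm, dir flips to −; running = −204.4894
Stage 4 [96T→58T]: ω = 204.4894×96/58 = 338.4652 rpm, dir flips to +; running = +338.4652
Stage 5 [57T→35T]: ω = 338.4652×57/35 = 551.2148 rpm, dir flips to −; running = −551.2148
Stage 6 [32T→32T]: ω = 551.2148×32/32 = 551.2148 rpm, dir flips to +; running = +551.2148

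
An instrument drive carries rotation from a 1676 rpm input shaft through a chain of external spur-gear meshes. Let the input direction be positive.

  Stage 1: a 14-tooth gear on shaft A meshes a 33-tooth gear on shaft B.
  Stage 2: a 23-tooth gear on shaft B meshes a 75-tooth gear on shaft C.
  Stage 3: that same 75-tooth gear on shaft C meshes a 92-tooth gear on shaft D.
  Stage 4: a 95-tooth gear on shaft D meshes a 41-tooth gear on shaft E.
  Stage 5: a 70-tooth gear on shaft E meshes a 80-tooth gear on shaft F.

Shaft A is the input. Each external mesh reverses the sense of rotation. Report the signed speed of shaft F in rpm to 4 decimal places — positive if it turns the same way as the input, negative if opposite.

Stage 1 [14T→33T]: ω = 1676.0000×14/33 = 711.0303 rpm, dir flips to −; running = −711.0303
Stage 2 [23T→75T]: ω = 711.0303×23/75 = 218.0493 rpm, dir flips to +; running = +218.0493
Stage 3 [75T→92T]: ω = 218.0493×75/92 = 177.7576 rpm, dir flips to −; running = −177.7576
Stage 4 [95T→41T]: ω = 177.7576×95/41 = 411.8773 rpm, dir flips to +; running = +411.8773
Stage 5 [70T→80T]: ω = 411.8773×70/80 = 360.3926 rpm, dir flips to −; running = −360.3926

-360.3926 rpm (opposite to input, |ω| = 360.3926 rpm)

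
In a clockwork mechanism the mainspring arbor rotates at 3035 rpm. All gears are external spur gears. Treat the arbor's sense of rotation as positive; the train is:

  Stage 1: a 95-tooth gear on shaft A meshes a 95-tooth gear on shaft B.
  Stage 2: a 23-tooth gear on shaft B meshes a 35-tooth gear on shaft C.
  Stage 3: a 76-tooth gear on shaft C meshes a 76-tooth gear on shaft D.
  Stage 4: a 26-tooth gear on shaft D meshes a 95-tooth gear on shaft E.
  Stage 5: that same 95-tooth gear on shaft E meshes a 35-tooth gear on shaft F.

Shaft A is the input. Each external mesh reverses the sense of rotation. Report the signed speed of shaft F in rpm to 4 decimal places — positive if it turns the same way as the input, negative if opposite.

Stage 1 [95T→95T]: ω = 3035.0000×95/95 = 3035.0000 rpm, dir flips to −; running = −3035.0000
Stage 2 [23T→35T]: ω = 3035.0000×23/35 = 1994.4286 rpm, dir flips to +; running = +1994.4286
Stage 3 [76T→76T]: ω = 1994.4286×76/76 = 1994.4286 rpm, dir flips to −; running = −1994.4286
Stage 4 [26T→95T]: ω = 1994.4286×26/95 = 545.8436 rpm, dir flips to +; running = +545.8436
Stage 5 [95T→35T]: ω = 545.8436×95/35 = 1481.5755 rpm, dir flips to −; running = −1481.5755

-1481.5755 rpm (opposite to input, |ω| = 1481.5755 rpm)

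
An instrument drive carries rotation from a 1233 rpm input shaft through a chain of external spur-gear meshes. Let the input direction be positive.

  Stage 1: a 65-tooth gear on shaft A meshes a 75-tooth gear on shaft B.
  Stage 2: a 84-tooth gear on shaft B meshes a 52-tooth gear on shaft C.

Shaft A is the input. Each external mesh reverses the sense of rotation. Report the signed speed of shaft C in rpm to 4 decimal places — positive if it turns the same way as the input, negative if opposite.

+1726.2000 rpm (same as input, |ω| = 1726.2000 rpm)

Stage 1 [65T→75T]: ω = 1233.0000×65/75 = 1068.6000 rpm, dir flips to −; running = −1068.6000
Stage 2 [84T→52T]: ω = 1068.6000×84/52 = 1726.2000 rpm, dir flips to +; running = +1726.2000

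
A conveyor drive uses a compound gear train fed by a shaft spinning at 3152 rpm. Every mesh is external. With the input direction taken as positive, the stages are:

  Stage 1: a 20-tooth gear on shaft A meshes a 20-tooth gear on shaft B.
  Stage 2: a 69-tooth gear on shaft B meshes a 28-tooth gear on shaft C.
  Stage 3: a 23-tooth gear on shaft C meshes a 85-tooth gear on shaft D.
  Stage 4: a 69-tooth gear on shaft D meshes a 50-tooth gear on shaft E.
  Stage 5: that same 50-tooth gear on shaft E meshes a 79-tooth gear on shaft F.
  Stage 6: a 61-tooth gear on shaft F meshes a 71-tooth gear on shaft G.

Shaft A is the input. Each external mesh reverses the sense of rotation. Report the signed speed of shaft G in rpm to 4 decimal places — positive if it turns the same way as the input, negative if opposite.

Stage 1 [20T→20T]: ω = 3152.0000×20/20 = 3152.0000 rpm, dir flips to −; running = −3152.0000
Stage 2 [69T→28T]: ω = 3152.0000×69/28 = 7767.4286 rpm, dir flips to +; running = +7767.4286
Stage 3 [23T→85T]: ω = 7767.4286×23/85 = 2101.7748 rpm, dir flips to −; running = −2101.7748
Stage 4 [69T→50T]: ω = 2101.7748×69/50 = 2900.4492 rpm, dir flips to +; running = +2900.4492
Stage 5 [50T→79T]: ω = 2900.4492×50/79 = 1835.7273 rpm, dir flips to −; running = −1835.7273
Stage 6 [61T→71T]: ω = 1835.7273×61/71 = 1577.1742 rpm, dir flips to +; running = +1577.1742

+1577.1742 rpm (same as input, |ω| = 1577.1742 rpm)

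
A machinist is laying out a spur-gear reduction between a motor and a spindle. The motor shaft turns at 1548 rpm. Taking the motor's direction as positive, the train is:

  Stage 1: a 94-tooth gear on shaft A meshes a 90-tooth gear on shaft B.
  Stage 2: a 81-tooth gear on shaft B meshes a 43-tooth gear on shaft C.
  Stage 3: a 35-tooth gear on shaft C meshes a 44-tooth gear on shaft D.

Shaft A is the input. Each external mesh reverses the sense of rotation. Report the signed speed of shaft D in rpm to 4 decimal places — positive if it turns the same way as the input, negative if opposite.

Stage 1 [94T→90T]: ω = 1548.0000×94/90 = 1616.8000 rpm, dir flips to −; running = −1616.8000
Stage 2 [81T→43T]: ω = 1616.8000×81/43 = 3045.6000 rpm, dir flips to +; running = +3045.6000
Stage 3 [35T→44T]: ω = 3045.6000×35/44 = 2422.6364 rpm, dir flips to −; running = −2422.6364

-2422.6364 rpm (opposite to input, |ω| = 2422.6364 rpm)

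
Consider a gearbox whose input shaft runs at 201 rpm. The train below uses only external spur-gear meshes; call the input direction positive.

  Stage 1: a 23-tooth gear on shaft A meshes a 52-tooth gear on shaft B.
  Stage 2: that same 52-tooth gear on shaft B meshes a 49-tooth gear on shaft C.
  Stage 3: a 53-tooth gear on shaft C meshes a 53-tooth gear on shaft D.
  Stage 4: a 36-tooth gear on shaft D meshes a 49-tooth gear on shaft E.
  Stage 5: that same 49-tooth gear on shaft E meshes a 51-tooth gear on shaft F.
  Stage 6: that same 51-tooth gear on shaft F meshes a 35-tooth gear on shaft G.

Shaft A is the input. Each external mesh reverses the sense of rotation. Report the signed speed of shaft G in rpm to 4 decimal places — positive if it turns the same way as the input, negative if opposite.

Stage 1 [23T→52T]: ω = 201.0000×23/52 = 88.9038 rpm, dir flips to −; running = −88.9038
Stage 2 [52T→49T]: ω = 88.9038×52/49 = 94.3469 rpm, dir flips to +; running = +94.3469
Stage 3 [53T→53T]: ω = 94.3469×53/53 = 94.3469 rpm, dir flips to −; running = −94.3469
Stage 4 [36T→49T]: ω = 94.3469×36/49 = 69.3161 rpm, dir flips to +; running = +69.3161
Stage 5 [49T→51T]: ω = 69.3161×49/51 = 66.5978 rpm, dir flips to −; running = −66.5978
Stage 6 [51T→35T]: ω = 66.5978×51/35 = 97.0426 rpm, dir flips to +; running = +97.0426

+97.0426 rpm (same as input, |ω| = 97.0426 rpm)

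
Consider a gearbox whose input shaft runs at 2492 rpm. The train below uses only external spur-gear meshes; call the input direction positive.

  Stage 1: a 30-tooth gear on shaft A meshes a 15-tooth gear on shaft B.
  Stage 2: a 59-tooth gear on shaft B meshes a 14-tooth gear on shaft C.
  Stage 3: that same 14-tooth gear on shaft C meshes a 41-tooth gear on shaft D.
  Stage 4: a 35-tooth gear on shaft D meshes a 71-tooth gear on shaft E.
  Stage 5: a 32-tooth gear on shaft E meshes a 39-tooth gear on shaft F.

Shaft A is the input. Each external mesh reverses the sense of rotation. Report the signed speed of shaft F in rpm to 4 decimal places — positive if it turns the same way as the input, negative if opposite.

Stage 1 [30T→15T]: ω = 2492.0000×30/15 = 4984.0000 rpm, dir flips to −; running = −4984.0000
Stage 2 [59T→14T]: ω = 4984.0000×59/14 = 21004.0000 rpm, dir flips to +; running = +21004.0000
Stage 3 [14T→41T]: ω = 21004.0000×14/41 = 7172.0976 rpm, dir flips to −; running = −7172.0976
Stage 4 [35T→71T]: ω = 7172.0976×35/71 = 3535.5411 rpm, dir flips to +; running = +3535.5411
Stage 5 [32T→39T]: ω = 3535.5411×32/39 = 2900.9568 rpm, dir flips to −; running = −2900.9568

-2900.9568 rpm (opposite to input, |ω| = 2900.9568 rpm)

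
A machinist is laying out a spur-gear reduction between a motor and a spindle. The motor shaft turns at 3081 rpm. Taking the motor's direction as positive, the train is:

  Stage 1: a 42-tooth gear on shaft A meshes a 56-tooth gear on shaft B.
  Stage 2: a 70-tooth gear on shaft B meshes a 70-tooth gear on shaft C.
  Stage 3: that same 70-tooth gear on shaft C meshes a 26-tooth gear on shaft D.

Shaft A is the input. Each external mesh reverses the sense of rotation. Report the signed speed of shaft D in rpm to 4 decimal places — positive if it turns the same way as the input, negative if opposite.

Stage 1 [42T→56T]: ω = 3081.0000×42/56 = 2310.7500 rpm, dir flips to −; running = −2310.7500
Stage 2 [70T→70T]: ω = 2310.7500×70/70 = 2310.7500 rpm, dir flips to +; running = +2310.7500
Stage 3 [70T→26T]: ω = 2310.7500×70/26 = 6221.2500 rpm, dir flips to −; running = −6221.2500

-6221.2500 rpm (opposite to input, |ω| = 6221.2500 rpm)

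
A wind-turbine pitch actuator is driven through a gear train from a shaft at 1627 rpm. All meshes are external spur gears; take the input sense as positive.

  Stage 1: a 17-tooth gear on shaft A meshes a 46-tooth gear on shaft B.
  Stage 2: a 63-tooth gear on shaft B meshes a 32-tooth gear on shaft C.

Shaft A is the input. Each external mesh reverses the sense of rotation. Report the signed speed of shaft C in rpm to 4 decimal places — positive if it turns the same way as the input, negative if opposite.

+1183.7751 rpm (same as input, |ω| = 1183.7751 rpm)

Stage 1 [17T→46T]: ω = 1627.0000×17/46 = 601.2826 rpm, dir flips to −; running = −601.2826
Stage 2 [63T→32T]: ω = 601.2826×63/32 = 1183.7751 rpm, dir flips to +; running = +1183.7751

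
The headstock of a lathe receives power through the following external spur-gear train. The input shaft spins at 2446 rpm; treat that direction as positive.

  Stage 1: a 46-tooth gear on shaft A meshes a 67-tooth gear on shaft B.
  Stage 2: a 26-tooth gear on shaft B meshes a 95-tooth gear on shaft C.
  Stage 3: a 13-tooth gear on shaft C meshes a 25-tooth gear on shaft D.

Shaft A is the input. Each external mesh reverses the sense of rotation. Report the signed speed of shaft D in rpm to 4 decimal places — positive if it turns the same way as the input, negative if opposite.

Stage 1 [46T→67T]: ω = 2446.0000×46/67 = 1679.3433 rpm, dir flips to −; running = −1679.3433
Stage 2 [26T→95T]: ω = 1679.3433×26/95 = 459.6097 rpm, dir flips to +; running = +459.6097
Stage 3 [13T→25T]: ω = 459.6097×13/25 = 238.9971 rpm, dir flips to −; running = −238.9971

-238.9971 rpm (opposite to input, |ω| = 238.9971 rpm)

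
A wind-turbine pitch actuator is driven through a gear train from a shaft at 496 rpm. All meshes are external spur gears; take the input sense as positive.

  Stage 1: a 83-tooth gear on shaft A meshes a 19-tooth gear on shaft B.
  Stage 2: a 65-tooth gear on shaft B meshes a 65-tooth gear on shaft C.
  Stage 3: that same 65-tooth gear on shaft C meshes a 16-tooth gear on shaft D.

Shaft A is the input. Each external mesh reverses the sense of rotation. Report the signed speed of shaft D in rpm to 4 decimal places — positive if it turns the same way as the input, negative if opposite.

-8802.3684 rpm (opposite to input, |ω| = 8802.3684 rpm)

Stage 1 [83T→19T]: ω = 496.0000×83/19 = 2166.7368 rpm, dir flips to −; running = −2166.7368
Stage 2 [65T→65T]: ω = 2166.7368×65/65 = 2166.7368 rpm, dir flips to +; running = +2166.7368
Stage 3 [65T→16T]: ω = 2166.7368×65/16 = 8802.3684 rpm, dir flips to −; running = −8802.3684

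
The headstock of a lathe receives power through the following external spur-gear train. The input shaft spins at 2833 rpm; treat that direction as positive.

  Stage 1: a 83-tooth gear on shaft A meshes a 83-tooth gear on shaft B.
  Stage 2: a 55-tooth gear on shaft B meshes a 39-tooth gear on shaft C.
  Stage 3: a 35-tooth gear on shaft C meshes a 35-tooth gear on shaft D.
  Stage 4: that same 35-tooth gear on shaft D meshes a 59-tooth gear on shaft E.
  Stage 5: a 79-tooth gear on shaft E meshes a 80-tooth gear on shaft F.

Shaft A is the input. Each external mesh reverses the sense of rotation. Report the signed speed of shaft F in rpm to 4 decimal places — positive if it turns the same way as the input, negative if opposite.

Stage 1 [83T→83T]: ω = 2833.0000×83/83 = 2833.0000 rpm, dir flips to −; running = −2833.0000
Stage 2 [55T→39T]: ω = 2833.0000×55/39 = 3995.2564 rpm, dir flips to +; running = +3995.2564
Stage 3 [35T→35T]: ω = 3995.2564×35/35 = 3995.2564 rpm, dir flips to −; running = −3995.2564
Stage 4 [35T→59T]: ω = 3995.2564×35/59 = 2370.0674 rpm, dir flips to +; running = +2370.0674
Stage 5 [79T→80T]: ω = 2370.0674×79/80 = 2340.4415 rpm, dir flips to −; running = −2340.4415

-2340.4415 rpm (opposite to input, |ω| = 2340.4415 rpm)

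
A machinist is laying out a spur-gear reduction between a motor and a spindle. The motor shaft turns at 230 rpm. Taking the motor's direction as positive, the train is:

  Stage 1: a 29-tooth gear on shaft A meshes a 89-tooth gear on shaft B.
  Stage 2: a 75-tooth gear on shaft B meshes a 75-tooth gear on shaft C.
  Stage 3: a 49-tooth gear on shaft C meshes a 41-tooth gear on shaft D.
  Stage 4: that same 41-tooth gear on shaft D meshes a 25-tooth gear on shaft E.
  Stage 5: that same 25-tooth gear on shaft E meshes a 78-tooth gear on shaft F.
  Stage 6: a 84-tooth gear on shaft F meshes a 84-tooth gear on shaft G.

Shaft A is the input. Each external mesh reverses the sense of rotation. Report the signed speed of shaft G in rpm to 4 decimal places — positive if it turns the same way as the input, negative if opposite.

Stage 1 [29T→89T]: ω = 230.0000×29/89 = 74.9438 rpm, dir flips to −; running = −74.9438
Stage 2 [75T→75T]: ω = 74.9438×75/75 = 74.9438 rpm, dir flips to +; running = +74.9438
Stage 3 [49T→41T]: ω = 74.9438×49/41 = 89.5670 rpm, dir flips to −; running = −89.5670
Stage 4 [41T→25T]: ω = 89.5670×41/25 = 146.8899 rpm, dir flips to +; running = +146.8899
Stage 5 [25T→78T]: ω = 146.8899×25/78 = 47.0801 rpm, dir flips to −; running = −47.0801
Stage 6 [84T→84T]: ω = 47.0801×84/84 = 47.0801 rpm, dir flips to +; running = +47.0801

+47.0801 rpm (same as input, |ω| = 47.0801 rpm)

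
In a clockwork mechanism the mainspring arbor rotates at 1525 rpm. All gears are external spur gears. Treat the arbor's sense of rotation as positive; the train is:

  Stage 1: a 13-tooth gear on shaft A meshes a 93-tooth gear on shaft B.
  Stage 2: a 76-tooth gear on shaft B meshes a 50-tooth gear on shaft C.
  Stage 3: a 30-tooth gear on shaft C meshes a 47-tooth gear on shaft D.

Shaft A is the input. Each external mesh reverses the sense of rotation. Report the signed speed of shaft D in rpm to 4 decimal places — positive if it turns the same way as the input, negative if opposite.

Stage 1 [13T→93T]: ω = 1525.0000×13/93 = 213.1720 rpm, dir flips to −; running = −213.1720
Stage 2 [76T→50T]: ω = 213.1720×76/50 = 324.0215 rpm, dir flips to +; running = +324.0215
Stage 3 [30T→47T]: ω = 324.0215×30/47 = 206.8222 rpm, dir flips to −; running = −206.8222

-206.8222 rpm (opposite to input, |ω| = 206.8222 rpm)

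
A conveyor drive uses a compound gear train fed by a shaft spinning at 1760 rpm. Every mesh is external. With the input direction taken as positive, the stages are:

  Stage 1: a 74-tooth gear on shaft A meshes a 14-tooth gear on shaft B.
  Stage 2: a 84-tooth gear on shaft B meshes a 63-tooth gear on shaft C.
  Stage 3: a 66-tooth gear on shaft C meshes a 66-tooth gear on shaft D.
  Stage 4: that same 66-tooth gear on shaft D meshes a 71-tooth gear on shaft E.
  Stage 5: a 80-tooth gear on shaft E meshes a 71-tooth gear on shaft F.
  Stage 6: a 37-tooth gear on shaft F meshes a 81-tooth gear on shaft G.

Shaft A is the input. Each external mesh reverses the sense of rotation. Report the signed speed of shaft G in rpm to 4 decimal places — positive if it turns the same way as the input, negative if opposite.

+5934.5667 rpm (same as input, |ω| = 5934.5667 rpm)

Stage 1 [74T→14T]: ω = 1760.0000×74/14 = 9302.8571 rpm, dir flips to −; running = −9302.8571
Stage 2 [84T→63T]: ω = 9302.8571×84/63 = 12403.8095 rpm, dir flips to +; running = +12403.8095
Stage 3 [66T→66T]: ω = 12403.8095×66/66 = 12403.8095 rpm, dir flips to −; running = −12403.8095
Stage 4 [66T→71T]: ω = 12403.8095×66/71 = 11530.3018 rpm, dir flips to +; running = +11530.3018
Stage 5 [80T→71T]: ω = 11530.3018×80/71 = 12991.8894 rpm, dir flips to −; running = −12991.8894
Stage 6 [37T→81T]: ω = 12991.8894×37/81 = 5934.5667 rpm, dir flips to +; running = +5934.5667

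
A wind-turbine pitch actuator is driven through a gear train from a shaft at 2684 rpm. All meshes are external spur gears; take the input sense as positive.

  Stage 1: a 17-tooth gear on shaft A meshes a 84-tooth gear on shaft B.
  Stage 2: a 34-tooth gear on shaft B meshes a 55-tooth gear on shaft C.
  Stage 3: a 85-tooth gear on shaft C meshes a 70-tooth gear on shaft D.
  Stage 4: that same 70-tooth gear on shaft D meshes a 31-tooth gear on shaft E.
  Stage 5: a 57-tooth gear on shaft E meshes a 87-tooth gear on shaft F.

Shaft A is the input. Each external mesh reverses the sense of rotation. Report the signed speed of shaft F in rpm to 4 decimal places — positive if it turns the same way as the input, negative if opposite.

Stage 1 [17T→84T]: ω = 2684.0000×17/84 = 543.1905 rpm, dir flips to −; running = −543.1905
Stage 2 [34T→55T]: ω = 543.1905×34/55 = 335.7905 rpm, dir flips to +; running = +335.7905
Stage 3 [85T→70T]: ω = 335.7905×85/70 = 407.7456 rpm, dir flips to −; running = −407.7456
Stage 4 [70T→31T]: ω = 407.7456×70/31 = 920.7158 rpm, dir flips to +; running = +920.7158
Stage 5 [57T→87T]: ω = 920.7158×57/87 = 603.2276 rpm, dir flips to −; running = −603.2276

-603.2276 rpm (opposite to input, |ω| = 603.2276 rpm)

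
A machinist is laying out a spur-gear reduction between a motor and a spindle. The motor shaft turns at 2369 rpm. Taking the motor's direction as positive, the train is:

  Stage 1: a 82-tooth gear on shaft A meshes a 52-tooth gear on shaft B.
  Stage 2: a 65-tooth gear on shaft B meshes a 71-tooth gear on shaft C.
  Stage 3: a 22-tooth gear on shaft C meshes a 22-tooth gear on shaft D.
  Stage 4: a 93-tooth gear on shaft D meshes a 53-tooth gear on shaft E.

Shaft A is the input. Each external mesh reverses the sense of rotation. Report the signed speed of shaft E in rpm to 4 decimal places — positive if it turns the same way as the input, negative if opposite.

Stage 1 [82T→52T]: ω = 2369.0000×82/52 = 3735.7308 rpm, dir flips to −; running = −3735.7308
Stage 2 [65T→71T]: ω = 3735.7308×65/71 = 3420.0352 rpm, dir flips to +; running = +3420.0352
Stage 3 [22T→22T]: ω = 3420.0352×22/22 = 3420.0352 rpm, dir flips to −; running = −3420.0352
Stage 4 [93T→53T]: ω = 3420.0352×93/53 = 6001.1939 rpm, dir flips to +; running = +6001.1939

+6001.1939 rpm (same as input, |ω| = 6001.1939 rpm)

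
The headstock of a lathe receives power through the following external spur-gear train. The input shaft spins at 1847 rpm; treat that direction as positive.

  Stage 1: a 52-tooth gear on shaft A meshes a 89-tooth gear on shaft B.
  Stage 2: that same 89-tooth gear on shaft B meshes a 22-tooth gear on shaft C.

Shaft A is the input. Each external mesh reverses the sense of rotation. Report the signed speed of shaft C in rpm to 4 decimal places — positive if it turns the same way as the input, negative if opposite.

+4365.6364 rpm (same as input, |ω| = 4365.6364 rpm)

Stage 1 [52T→89T]: ω = 1847.0000×52/89 = 1079.1461 rpm, dir flips to −; running = −1079.1461
Stage 2 [89T→22T]: ω = 1079.1461×89/22 = 4365.6364 rpm, dir flips to +; running = +4365.6364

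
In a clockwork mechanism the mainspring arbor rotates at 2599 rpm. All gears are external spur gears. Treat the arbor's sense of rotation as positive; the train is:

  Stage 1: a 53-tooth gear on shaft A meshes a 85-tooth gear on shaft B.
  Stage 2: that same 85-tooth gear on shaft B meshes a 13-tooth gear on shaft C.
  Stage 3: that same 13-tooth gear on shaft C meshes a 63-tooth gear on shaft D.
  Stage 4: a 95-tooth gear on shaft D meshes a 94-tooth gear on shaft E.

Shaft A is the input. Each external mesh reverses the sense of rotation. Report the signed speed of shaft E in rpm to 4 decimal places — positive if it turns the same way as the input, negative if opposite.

Stage 1 [53T→85T]: ω = 2599.0000×53/85 = 1620.5529 rpm, dir flips to −; running = −1620.5529
Stage 2 [85T→13T]: ω = 1620.5529×85/13 = 10595.9231 rpm, dir flips to +; running = +10595.9231
Stage 3 [13T→63T]: ω = 10595.9231×13/63 = 2186.4603 rpm, dir flips to −; running = −2186.4603
Stage 4 [95T→94T]: ω = 2186.4603×95/94 = 2209.7205 rpm, dir flips to +; running = +2209.7205

+2209.7205 rpm (same as input, |ω| = 2209.7205 rpm)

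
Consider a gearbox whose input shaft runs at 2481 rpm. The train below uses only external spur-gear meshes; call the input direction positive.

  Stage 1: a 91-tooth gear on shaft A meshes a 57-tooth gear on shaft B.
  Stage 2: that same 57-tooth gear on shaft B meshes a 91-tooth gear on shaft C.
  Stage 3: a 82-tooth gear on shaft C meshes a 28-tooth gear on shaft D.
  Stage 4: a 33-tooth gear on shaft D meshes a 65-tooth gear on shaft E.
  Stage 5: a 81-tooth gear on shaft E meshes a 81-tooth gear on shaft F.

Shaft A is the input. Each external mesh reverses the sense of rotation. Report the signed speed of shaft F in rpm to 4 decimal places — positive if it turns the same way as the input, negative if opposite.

-3688.7835 rpm (opposite to input, |ω| = 3688.7835 rpm)

Stage 1 [91T→57T]: ω = 2481.0000×91/57 = 3960.8947 rpm, dir flips to −; running = −3960.8947
Stage 2 [57T→91T]: ω = 3960.8947×57/91 = 2481.0000 rpm, dir flips to +; running = +2481.0000
Stage 3 [82T→28T]: ω = 2481.0000×82/28 = 7265.7857 rpm, dir flips to −; running = −7265.7857
Stage 4 [33T→65T]: ω = 7265.7857×33/65 = 3688.7835 rpm, dir flips to +; running = +3688.7835
Stage 5 [81T→81T]: ω = 3688.7835×81/81 = 3688.7835 rpm, dir flips to −; running = −3688.7835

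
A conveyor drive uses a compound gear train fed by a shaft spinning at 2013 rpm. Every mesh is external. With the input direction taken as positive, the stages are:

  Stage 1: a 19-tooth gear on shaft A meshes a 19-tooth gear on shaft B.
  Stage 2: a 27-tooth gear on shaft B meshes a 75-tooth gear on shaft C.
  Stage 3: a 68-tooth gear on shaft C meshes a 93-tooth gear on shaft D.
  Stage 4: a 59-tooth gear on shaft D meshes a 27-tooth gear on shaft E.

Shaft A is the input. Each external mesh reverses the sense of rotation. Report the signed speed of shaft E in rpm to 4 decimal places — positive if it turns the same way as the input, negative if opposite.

+1157.8718 rpm (same as input, |ω| = 1157.8718 rpm)

Stage 1 [19T→19T]: ω = 2013.0000×19/19 = 2013.0000 rpm, dir flips to −; running = −2013.0000
Stage 2 [27T→75T]: ω = 2013.0000×27/75 = 724.6800 rpm, dir flips to +; running = +724.6800
Stage 3 [68T→93T]: ω = 724.6800×68/93 = 529.8735 rpm, dir flips to −; running = −529.8735
Stage 4 [59T→27T]: ω = 529.8735×59/27 = 1157.8718 rpm, dir flips to +; running = +1157.8718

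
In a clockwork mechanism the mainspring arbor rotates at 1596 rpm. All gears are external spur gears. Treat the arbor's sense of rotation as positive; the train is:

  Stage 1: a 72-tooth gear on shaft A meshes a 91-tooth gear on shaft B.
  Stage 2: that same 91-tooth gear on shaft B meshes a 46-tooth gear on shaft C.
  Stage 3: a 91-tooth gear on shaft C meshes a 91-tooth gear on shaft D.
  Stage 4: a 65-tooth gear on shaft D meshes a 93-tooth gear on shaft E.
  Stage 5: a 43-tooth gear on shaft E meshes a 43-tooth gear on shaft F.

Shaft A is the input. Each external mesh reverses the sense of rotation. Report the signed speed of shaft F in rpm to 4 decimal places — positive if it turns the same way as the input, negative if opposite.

Stage 1 [72T→91T]: ω = 1596.0000×72/91 = 1262.7692 rpm, dir flips to −; running = −1262.7692
Stage 2 [91T→46T]: ω = 1262.7692×91/46 = 2498.0870 rpm, dir flips to +; running = +2498.0870
Stage 3 [91T→91T]: ω = 2498.0870×91/91 = 2498.0870 rpm, dir flips to −; running = −2498.0870
Stage 4 [65T→93T]: ω = 2498.0870×65/93 = 1745.9748 rpm, dir flips to +; running = +1745.9748
Stage 5 [43T→43T]: ω = 1745.9748×43/43 = 1745.9748 rpm, dir flips to −; running = −1745.9748

-1745.9748 rpm (opposite to input, |ω| = 1745.9748 rpm)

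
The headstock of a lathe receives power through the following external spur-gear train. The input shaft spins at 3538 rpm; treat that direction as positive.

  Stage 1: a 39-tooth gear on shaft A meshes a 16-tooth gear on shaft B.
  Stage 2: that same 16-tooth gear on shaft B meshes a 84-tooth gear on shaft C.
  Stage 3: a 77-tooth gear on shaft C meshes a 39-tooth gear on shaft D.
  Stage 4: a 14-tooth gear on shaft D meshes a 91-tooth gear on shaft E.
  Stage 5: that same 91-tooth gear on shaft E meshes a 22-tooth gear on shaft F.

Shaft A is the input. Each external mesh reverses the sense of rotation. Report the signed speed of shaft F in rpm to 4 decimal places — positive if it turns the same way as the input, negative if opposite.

Stage 1 [39T→16T]: ω = 3538.0000×39/16 = 8623.8750 rpm, dir flips to −; running = −8623.8750
Stage 2 [16T→84T]: ω = 8623.8750×16/84 = 1642.6429 rpm, dir flips to +; running = +1642.6429
Stage 3 [77T→39T]: ω = 1642.6429×77/39 = 3243.1667 rpm, dir flips to −; running = −3243.1667
Stage 4 [14T→91T]: ω = 3243.1667×14/91 = 498.9487 rpm, dir flips to +; running = +498.9487
Stage 5 [91T→22T]: ω = 498.9487×91/22 = 2063.8333 rpm, dir flips to −; running = −2063.8333

-2063.8333 rpm (opposite to input, |ω| = 2063.8333 rpm)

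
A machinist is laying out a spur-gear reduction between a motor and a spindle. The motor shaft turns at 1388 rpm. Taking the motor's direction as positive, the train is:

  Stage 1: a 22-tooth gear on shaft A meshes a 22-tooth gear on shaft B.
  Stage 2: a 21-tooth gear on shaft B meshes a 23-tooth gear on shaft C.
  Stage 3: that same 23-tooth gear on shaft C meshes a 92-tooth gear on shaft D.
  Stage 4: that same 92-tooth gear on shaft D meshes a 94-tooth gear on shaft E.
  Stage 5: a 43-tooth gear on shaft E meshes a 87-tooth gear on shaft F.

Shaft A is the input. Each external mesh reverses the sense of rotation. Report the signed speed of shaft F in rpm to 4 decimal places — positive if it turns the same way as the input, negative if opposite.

Stage 1 [22T→22T]: ω = 1388.0000×22/22 = 1388.0000 rpm, dir flips to −; running = −1388.0000
Stage 2 [21T→23T]: ω = 1388.0000×21/23 = 1267.3043 rpm, dir flips to +; running = +1267.3043
Stage 3 [23T→92T]: ω = 1267.3043×23/92 = 316.8261 rpm, dir flips to −; running = −316.8261
Stage 4 [92T→94T]: ω = 316.8261×92/94 = 310.0851 rpm, dir flips to +; running = +310.0851
Stage 5 [43T→87T]: ω = 310.0851×43/87 = 153.2605 rpm, dir flips to −; running = −153.2605

-153.2605 rpm (opposite to input, |ω| = 153.2605 rpm)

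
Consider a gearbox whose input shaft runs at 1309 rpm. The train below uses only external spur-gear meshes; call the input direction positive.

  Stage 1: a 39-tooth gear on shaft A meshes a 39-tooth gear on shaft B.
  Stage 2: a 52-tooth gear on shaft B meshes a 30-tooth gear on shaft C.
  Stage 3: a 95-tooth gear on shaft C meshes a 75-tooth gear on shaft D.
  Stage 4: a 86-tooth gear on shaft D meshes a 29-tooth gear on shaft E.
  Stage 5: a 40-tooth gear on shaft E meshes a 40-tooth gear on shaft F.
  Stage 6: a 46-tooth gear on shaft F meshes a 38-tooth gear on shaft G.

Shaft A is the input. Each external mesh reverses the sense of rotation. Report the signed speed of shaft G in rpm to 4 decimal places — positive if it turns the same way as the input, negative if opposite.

+10317.1267 rpm (same as input, |ω| = 10317.1267 rpm)

Stage 1 [39T→39T]: ω = 1309.0000×39/39 = 1309.0000 rpm, dir flips to −; running = −1309.0000
Stage 2 [52T→30T]: ω = 1309.0000×52/30 = 2268.9333 rpm, dir flips to +; running = +2268.9333
Stage 3 [95T→75T]: ω = 2268.9333×95/75 = 2873.9822 rpm, dir flips to −; running = −2873.9822
Stage 4 [86T→29T]: ω = 2873.9822×86/29 = 8522.8438 rpm, dir flips to +; running = +8522.8438
Stage 5 [40T→40T]: ω = 8522.8438×40/40 = 8522.8438 rpm, dir flips to −; running = −8522.8438
Stage 6 [46T→38T]: ω = 8522.8438×46/38 = 10317.1267 rpm, dir flips to +; running = +10317.1267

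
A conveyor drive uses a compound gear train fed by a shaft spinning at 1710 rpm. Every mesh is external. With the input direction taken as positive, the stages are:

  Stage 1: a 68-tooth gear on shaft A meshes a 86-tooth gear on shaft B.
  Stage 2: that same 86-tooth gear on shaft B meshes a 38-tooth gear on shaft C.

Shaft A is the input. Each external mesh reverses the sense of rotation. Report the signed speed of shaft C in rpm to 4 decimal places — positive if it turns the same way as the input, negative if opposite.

Stage 1 [68T→86T]: ω = 1710.0000×68/86 = 1352.0930 rpm, dir flips to −; running = −1352.0930
Stage 2 [86T→38T]: ω = 1352.0930×86/38 = 3060.0000 rpm, dir flips to +; running = +3060.0000

+3060.0000 rpm (same as input, |ω| = 3060.0000 rpm)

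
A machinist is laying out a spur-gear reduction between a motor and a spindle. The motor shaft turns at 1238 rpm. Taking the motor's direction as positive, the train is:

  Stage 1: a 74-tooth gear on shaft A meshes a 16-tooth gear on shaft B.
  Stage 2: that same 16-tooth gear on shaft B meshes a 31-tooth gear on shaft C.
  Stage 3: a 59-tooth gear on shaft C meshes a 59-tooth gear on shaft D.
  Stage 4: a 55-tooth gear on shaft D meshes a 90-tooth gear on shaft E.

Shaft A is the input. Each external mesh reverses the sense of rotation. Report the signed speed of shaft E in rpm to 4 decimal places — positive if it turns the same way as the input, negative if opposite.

Stage 1 [74T→16T]: ω = 1238.0000×74/16 = 5725.7500 rpm, dir flips to −; running = −5725.7500
Stage 2 [16T→31T]: ω = 5725.7500×16/31 = 2955.2258 rpm, dir flips to +; running = +2955.2258
Stage 3 [59T→59T]: ω = 2955.2258×59/59 = 2955.2258 rpm, dir flips to −; running = −2955.2258
Stage 4 [55T→90T]: ω = 2955.2258×55/90 = 1805.9713 rpm, dir flips to +; running = +1805.9713

+1805.9713 rpm (same as input, |ω| = 1805.9713 rpm)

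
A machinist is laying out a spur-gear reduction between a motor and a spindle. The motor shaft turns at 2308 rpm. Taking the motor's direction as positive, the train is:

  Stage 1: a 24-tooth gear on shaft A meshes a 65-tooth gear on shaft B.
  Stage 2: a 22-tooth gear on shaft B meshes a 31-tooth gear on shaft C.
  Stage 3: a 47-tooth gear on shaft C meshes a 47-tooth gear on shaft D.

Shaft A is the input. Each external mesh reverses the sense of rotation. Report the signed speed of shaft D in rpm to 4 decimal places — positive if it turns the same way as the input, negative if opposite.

-604.7762 rpm (opposite to input, |ω| = 604.7762 rpm)

Stage 1 [24T→65T]: ω = 2308.0000×24/65 = 852.1846 rpm, dir flips to −; running = −852.1846
Stage 2 [22T→31T]: ω = 852.1846×22/31 = 604.7762 rpm, dir flips to +; running = +604.7762
Stage 3 [47T→47T]: ω = 604.7762×47/47 = 604.7762 rpm, dir flips to −; running = −604.7762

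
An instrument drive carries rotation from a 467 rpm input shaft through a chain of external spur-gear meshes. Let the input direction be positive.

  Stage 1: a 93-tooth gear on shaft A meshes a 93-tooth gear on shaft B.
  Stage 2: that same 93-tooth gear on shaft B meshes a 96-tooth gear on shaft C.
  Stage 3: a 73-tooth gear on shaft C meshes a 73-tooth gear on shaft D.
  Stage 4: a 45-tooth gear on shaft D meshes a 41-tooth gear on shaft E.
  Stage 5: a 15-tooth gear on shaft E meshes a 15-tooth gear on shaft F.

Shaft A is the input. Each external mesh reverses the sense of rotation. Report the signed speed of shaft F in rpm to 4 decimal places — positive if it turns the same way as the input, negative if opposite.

-496.5434 rpm (opposite to input, |ω| = 496.5434 rpm)

Stage 1 [93T→93T]: ω = 467.0000×93/93 = 467.0000 rpm, dir flips to −; running = −467.0000
Stage 2 [93T→96T]: ω = 467.0000×93/96 = 452.4062 rpm, dir flips to +; running = +452.4062
Stage 3 [73T→73T]: ω = 452.4062×73/73 = 452.4062 rpm, dir flips to −; running = −452.4062
Stage 4 [45T→41T]: ω = 452.4062×45/41 = 496.5434 rpm, dir flips to +; running = +496.5434
Stage 5 [15T→15T]: ω = 496.5434×15/15 = 496.5434 rpm, dir flips to −; running = −496.5434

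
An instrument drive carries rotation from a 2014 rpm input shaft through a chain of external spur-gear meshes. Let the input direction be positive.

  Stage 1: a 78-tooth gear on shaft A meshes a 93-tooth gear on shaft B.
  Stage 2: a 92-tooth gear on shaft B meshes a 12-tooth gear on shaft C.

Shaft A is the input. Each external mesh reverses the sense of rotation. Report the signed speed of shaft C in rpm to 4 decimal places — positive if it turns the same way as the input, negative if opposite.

Stage 1 [78T→93T]: ω = 2014.0000×78/93 = 1689.1613 rpm, dir flips to −; running = −1689.1613
Stage 2 [92T→12T]: ω = 1689.1613×92/12 = 12950.2366 rpm, dir flips to +; running = +12950.2366

+12950.2366 rpm (same as input, |ω| = 12950.2366 rpm)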